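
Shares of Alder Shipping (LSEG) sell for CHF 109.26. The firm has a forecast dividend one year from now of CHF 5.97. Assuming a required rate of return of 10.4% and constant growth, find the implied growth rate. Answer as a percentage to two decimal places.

From P₀ = D₁/(r − g), the implied growth is g = r − D₁/P₀.
g = 0.104 − 5.97/109.26 = 0.104 − 0.05464 = 0.04936

4.94%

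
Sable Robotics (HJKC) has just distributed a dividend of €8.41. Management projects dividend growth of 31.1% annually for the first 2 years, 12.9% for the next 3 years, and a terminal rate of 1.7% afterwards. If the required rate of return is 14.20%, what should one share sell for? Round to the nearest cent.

€140.37

Three-stage DDM. Project D₁…D_5; terminal Gordon value at t=5 with g = 0.017; discount at r = 0.142.
D_1 = 11.0255
D_2 = 14.4544
D_3 = 16.3191
D_4 = 18.4242
D_5 = 20.8010
TV_5 = 21.1546/(0.142−0.017) = 169.2365
P₀ = Σ Dₜ/(1+r)ᵗ + TV_5/(1+r)^5 = 140.3657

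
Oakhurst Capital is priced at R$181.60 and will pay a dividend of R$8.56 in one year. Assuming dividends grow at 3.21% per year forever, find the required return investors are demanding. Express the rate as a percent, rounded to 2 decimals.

7.92%

Rearranging the constant-growth DDM: r = D₁/P₀ + g.
r = 8.5600 / 181.60 + 0.0321 = 0.04714 + 0.0321 = 0.07924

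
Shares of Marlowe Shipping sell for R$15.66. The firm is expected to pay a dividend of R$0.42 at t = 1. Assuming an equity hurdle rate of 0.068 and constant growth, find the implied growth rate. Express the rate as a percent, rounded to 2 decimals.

From P₀ = D₁/(r − g), the implied growth is g = r − D₁/P₀.
g = 0.068 − 0.42/15.66 = 0.068 − 0.02682 = 0.04118

4.12%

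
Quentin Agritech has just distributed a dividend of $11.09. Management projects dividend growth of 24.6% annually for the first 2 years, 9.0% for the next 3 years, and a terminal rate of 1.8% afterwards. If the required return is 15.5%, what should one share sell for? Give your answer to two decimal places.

Three-stage DDM. Project D₁…D_5; terminal Gordon value at t=5 with g = 0.018; discount at r = 0.155.
D_1 = 13.8181
D_2 = 17.2174
D_3 = 18.7670
D_4 = 20.4560
D_5 = 22.2970
TV_5 = 22.6984/(0.155−0.018) = 165.6816
P₀ = Σ Dₜ/(1+r)ᵗ + TV_5/(1+r)^5 = 139.9978

$140.00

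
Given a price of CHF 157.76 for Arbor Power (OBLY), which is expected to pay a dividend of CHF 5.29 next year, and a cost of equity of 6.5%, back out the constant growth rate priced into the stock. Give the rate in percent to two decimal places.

From P₀ = D₁/(r − g), the implied growth is g = r − D₁/P₀.
g = 0.065 − 5.29/157.76 = 0.065 − 0.03353 = 0.03147

3.15%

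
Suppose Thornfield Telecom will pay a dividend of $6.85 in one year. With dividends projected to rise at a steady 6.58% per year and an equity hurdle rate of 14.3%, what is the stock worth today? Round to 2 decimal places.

Gordon growth model: P₀ = D₁/(r − g), with D₁ = 6.85 given directly.
P₀ = 6.8500 / (0.143 − 0.0658) = 6.8500 / 0.0772 = 88.7306

$88.73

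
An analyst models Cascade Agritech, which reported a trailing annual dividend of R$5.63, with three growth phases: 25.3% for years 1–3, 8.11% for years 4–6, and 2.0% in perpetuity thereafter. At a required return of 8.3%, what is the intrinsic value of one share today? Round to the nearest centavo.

R$189.26

Three-stage DDM. Project D₁…D_6; terminal Gordon value at t=6 with g = 0.02; discount at r = 0.083.
D_1 = 7.0544
D_2 = 8.8392
D_3 = 11.0755
D_4 = 11.9737
D_5 = 12.9447
D_6 = 13.9946
TV_6 = 14.2744/(0.083−0.02) = 226.5786
P₀ = Σ Dₜ/(1+r)ᵗ + TV_6/(1+r)^6 = 189.2612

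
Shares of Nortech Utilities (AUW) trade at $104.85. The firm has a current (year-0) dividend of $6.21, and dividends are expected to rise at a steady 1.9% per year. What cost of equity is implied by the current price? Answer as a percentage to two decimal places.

Rearranging the constant-growth DDM: r = D₁/P₀ + g.
D₁ = 6.21 × (1 + 0.019) = 6.3280.
r = 6.3280 / 104.85 + 0.019 = 0.06035 + 0.019 = 0.07935

7.94%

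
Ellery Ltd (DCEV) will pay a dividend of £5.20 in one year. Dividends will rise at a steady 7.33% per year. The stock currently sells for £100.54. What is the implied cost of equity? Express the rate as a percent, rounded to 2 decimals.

Rearranging the constant-growth DDM: r = D₁/P₀ + g.
r = 5.2000 / 100.54 + 0.0733 = 0.05172 + 0.0733 = 0.12502

12.50%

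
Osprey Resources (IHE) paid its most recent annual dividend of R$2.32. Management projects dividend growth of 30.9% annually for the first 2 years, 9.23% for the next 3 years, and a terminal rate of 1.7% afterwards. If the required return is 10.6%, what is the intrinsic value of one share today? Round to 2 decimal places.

R$51.28

Three-stage DDM. Project D₁…D_5; terminal Gordon value at t=5 with g = 0.017; discount at r = 0.106.
D_1 = 3.0369
D_2 = 3.9753
D_3 = 4.3422
D_4 = 4.7430
D_5 = 5.1808
TV_5 = 5.2688/(0.106−0.017) = 59.2003
P₀ = Σ Dₜ/(1+r)ᵗ + TV_5/(1+r)^5 = 51.2779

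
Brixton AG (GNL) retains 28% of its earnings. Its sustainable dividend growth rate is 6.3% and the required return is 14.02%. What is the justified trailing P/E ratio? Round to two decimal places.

9.91

Payout ratio b = 1 − 0.28 = 0.72.
Justified trailing P/E = b(1+g)/(r−g) = 0.72×(1+0.063)/(0.1402−0.063) = 9.9140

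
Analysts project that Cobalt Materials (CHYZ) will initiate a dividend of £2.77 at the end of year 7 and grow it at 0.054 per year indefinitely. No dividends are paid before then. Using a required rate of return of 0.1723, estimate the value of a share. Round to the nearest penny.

Deferred-dividend DDM. At t=6 the remaining stream is a growing perpetuity with first payment D_7 = 2.77.
V_6 = D_7/(r−g) = 2.77/(0.1723−0.054) = 23.4150
P₀ = V_6/(1+r)^6 = 23.4150/(1+0.1723)^6 = 9.0212

£9.02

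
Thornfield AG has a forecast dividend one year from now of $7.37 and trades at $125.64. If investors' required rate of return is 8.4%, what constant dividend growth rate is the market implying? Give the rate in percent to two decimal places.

From P₀ = D₁/(r − g), the implied growth is g = r − D₁/P₀.
g = 0.084 − 7.37/125.64 = 0.084 − 0.05866 = 0.02534

2.53%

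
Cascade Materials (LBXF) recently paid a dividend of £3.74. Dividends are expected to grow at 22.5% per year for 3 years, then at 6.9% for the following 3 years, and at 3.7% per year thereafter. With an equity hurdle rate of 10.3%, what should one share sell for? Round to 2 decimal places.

£101.61

Three-stage DDM. Project D₁…D_6; terminal Gordon value at t=6 with g = 0.037; discount at r = 0.103.
D_1 = 4.5815
D_2 = 5.6123
D_3 = 6.8751
D_4 = 7.3495
D_5 = 7.8566
D_6 = 8.3987
TV_6 = 8.7095/(0.103−0.037) = 131.9617
P₀ = Σ Dₜ/(1+r)ᵗ + TV_6/(1+r)^6 = 101.6135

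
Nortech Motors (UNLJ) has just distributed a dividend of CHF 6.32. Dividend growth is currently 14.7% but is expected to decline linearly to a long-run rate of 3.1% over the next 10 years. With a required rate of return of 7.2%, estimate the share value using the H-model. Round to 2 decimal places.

CHF 248.33

H-model: P₀ = D₀[(1+g_L) + H(g_S−g_L)]/(r−g_L), with H = 10/2 = 5.
P₀ = 6.32 × [(1+0.031) + 5×(0.147−0.031)] / (0.072−0.031)
   = 6.32 × 1.6110 / 0.041 = 248.3298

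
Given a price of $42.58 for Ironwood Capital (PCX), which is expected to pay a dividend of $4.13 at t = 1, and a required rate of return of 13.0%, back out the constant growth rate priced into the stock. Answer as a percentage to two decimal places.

From P₀ = D₁/(r − g), the implied growth is g = r − D₁/P₀.
g = 0.13 − 4.13/42.58 = 0.13 − 0.09699 = 0.03301

3.30%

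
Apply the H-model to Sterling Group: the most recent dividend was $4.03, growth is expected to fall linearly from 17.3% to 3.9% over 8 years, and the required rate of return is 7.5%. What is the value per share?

$176.31

H-model: P₀ = D₀[(1+g_L) + H(g_S−g_L)]/(r−g_L), with H = 8/2 = 4.
P₀ = 4.03 × [(1+0.039) + 4×(0.173−0.039)] / (0.075−0.039)
   = 4.03 × 1.5750 / 0.036 = 176.3125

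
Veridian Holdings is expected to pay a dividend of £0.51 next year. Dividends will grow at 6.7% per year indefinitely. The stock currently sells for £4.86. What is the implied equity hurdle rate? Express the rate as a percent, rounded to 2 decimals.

Rearranging the constant-growth DDM: r = D₁/P₀ + g.
r = 0.5100 / 4.86 + 0.067 = 0.10494 + 0.067 = 0.17194

17.19%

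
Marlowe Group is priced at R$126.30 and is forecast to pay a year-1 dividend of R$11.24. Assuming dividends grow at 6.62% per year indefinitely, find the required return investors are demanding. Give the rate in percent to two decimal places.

15.52%

Rearranging the constant-growth DDM: r = D₁/P₀ + g.
r = 11.2400 / 126.30 + 0.0662 = 0.08899 + 0.0662 = 0.15519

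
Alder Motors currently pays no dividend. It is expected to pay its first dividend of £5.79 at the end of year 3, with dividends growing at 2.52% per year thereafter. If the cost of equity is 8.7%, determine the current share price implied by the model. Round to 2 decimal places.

Deferred-dividend DDM. At t=2 the remaining stream is a growing perpetuity with first payment D_3 = 5.79.
V_2 = D_3/(r−g) = 5.79/(0.087−0.0252) = 93.6893
P₀ = V_2/(1+r)^2 = 93.6893/(1+0.087)^2 = 79.2923

£79.29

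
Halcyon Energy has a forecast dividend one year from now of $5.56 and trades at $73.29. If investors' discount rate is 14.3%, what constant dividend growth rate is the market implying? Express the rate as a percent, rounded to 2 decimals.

From P₀ = D₁/(r − g), the implied growth is g = r − D₁/P₀.
g = 0.143 − 5.56/73.29 = 0.143 − 0.07586 = 0.06714

6.71%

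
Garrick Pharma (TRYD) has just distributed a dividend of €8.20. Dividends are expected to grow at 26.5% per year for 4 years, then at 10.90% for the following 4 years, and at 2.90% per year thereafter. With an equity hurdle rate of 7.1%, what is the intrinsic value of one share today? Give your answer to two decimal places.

Three-stage DDM. Project D₁…D_8; terminal Gordon value at t=8 with g = 0.029; discount at r = 0.071.
D_1 = 10.3730
D_2 = 13.1218
D_3 = 16.5991
D_4 = 20.9979
D_5 = 23.2867
D_6 = 25.8249
D_7 = 28.6398
D_8 = 31.7616
TV_8 = 32.6827/(0.071−0.029) = 778.1588
P₀ = Σ Dₜ/(1+r)ᵗ + TV_8/(1+r)^8 = 569.8249

€569.82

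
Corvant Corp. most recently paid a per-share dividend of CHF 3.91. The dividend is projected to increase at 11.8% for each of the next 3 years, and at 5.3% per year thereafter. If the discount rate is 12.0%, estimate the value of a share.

CHF 72.81

Two-stage DDM. Project D₁…D_3 at 0.118, terminal growth 0.053, discount at r = 0.12.
D_1 = 4.3714
D_2 = 4.8872
D_3 = 5.4639
Terminal value at t=3: TV = D_4/(r−g) = 5.7535/(0.12−0.053) = 85.8728
P₀ = 4.3714/(1+0.12)^1 + 4.8872/(1+0.12)^2 + 5.4639/(1+0.12)^3 + 85.8728/(1+0.12)^3 = 72.8107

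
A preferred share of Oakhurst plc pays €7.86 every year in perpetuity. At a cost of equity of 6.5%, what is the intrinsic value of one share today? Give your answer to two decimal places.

Zero-growth DDM (perpetuity): P₀ = D/r = 7.86 / 0.065 = 120.9231

€120.92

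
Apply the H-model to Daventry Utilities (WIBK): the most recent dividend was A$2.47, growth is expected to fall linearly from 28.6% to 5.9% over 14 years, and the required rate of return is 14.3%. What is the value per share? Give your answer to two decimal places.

H-model: P₀ = D₀[(1+g_L) + H(g_S−g_L)]/(r−g_L), with H = 14/2 = 7.
P₀ = 2.47 × [(1+0.059) + 7×(0.286−0.059)] / (0.143−0.059)
   = 2.47 × 2.6480 / 0.084 = 77.8638

A$77.86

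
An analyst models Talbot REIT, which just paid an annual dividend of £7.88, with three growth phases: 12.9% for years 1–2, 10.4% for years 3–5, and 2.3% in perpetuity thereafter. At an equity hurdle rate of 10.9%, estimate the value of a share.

£136.31

Three-stage DDM. Project D₁…D_5; terminal Gordon value at t=5 with g = 0.023; discount at r = 0.109.
D_1 = 8.8965
D_2 = 10.0442
D_3 = 11.0888
D_4 = 12.2420
D_5 = 13.5152
TV_5 = 13.8260/(0.109−0.023) = 160.7676
P₀ = Σ Dₜ/(1+r)ᵗ + TV_5/(1+r)^5 = 136.3077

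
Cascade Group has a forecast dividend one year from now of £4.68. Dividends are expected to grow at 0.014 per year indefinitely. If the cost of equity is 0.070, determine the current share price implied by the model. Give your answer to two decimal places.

Gordon growth model: P₀ = D₁/(r − g), with D₁ = 4.68 given directly.
P₀ = 4.6800 / (0.07 − 0.014) = 4.6800 / 0.056 = 83.5714

£83.57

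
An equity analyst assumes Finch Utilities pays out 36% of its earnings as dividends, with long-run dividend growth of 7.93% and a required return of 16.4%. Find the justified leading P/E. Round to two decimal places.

4.25

Justified leading P/E = b/(r−g) = 0.36/(0.164−0.0793) = 4.2503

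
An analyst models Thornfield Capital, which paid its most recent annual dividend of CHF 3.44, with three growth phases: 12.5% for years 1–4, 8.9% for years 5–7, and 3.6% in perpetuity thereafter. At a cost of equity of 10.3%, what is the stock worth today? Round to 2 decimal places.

CHF 80.75

Three-stage DDM. Project D₁…D_7; terminal Gordon value at t=7 with g = 0.036; discount at r = 0.103.
D_1 = 3.8700
D_2 = 4.3537
D_3 = 4.8980
D_4 = 5.5102
D_5 = 6.0006
D_6 = 6.5347
D_7 = 7.1163
TV_7 = 7.3725/(0.103−0.036) = 110.0366
P₀ = Σ Dₜ/(1+r)ᵗ + TV_7/(1+r)^7 = 80.7470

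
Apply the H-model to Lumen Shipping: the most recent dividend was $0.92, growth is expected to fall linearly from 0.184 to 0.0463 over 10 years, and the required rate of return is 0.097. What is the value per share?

$31.48

H-model: P₀ = D₀[(1+g_L) + H(g_S−g_L)]/(r−g_L), with H = 10/2 = 5.
P₀ = 0.92 × [(1+0.0463) + 5×(0.184−0.0463)] / (0.097−0.0463)
   = 0.92 × 1.7348 / 0.0507 = 31.4796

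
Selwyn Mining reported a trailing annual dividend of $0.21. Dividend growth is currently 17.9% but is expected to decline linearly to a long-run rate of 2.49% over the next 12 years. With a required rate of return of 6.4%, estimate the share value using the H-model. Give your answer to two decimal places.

$10.47

H-model: P₀ = D₀[(1+g_L) + H(g_S−g_L)]/(r−g_L), with H = 12/2 = 6.
P₀ = 0.21 × [(1+0.0249) + 6×(0.179−0.0249)] / (0.064−0.0249)
   = 0.21 × 1.9495 / 0.0391 = 10.4705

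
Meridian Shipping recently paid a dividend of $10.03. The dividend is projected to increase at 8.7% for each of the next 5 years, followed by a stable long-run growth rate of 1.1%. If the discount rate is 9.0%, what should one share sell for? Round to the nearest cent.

Two-stage DDM. Project D₁…D_5 at 0.087, terminal growth 0.011, discount at r = 0.09.
D_1 = 10.9026
D_2 = 11.8511
D_3 = 12.8822
D_4 = 14.0029
D_5 = 15.2212
Terminal value at t=5: TV = D_6/(r−g) = 15.3886/(0.09−0.011) = 194.7927
P₀ = 10.9026/(1+0.09)^1 + 11.8511/(1+0.09)^2 + 12.8822/(1+0.09)^3 + 14.0029/(1+0.09)^4 + 15.2212/(1+0.09)^5 + 194.7927/(1+0.09)^5 = 176.3393

$176.34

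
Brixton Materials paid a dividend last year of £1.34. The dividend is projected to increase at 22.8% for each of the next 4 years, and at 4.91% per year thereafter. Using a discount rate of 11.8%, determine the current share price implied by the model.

£36.51

Two-stage DDM. Project D₁…D_4 at 0.228, terminal growth 0.0491, discount at r = 0.118.
D_1 = 1.6455
D_2 = 2.0207
D_3 = 2.4814
D_4 = 3.0472
Terminal value at t=4: TV = D_5/(r−g) = 3.1968/(0.118−0.0491) = 46.3976
P₀ = 1.6455/(1+0.118)^1 + 2.0207/(1+0.118)^2 + 2.4814/(1+0.118)^3 + 3.0472/(1+0.118)^4 + 46.3976/(1+0.118)^4 = 36.5128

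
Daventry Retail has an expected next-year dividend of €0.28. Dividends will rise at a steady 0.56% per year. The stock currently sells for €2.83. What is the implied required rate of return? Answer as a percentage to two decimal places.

Rearranging the constant-growth DDM: r = D₁/P₀ + g.
r = 0.2800 / 2.83 + 0.0056 = 0.09894 + 0.0056 = 0.10454

10.45%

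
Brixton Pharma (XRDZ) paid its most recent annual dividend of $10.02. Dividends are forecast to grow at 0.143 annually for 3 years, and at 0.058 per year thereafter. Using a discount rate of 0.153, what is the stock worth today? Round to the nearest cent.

$138.25

Two-stage DDM. Project D₁…D_3 at 0.143, terminal growth 0.058, discount at r = 0.153.
D_1 = 11.4529
D_2 = 13.0906
D_3 = 14.9626
Terminal value at t=3: TV = D_4/(r−g) = 15.8304/(0.153−0.058) = 166.6359
P₀ = 11.4529/(1+0.153)^1 + 13.0906/(1+0.153)^2 + 14.9626/(1+0.153)^3 + 166.6359/(1+0.153)^3 = 138.2544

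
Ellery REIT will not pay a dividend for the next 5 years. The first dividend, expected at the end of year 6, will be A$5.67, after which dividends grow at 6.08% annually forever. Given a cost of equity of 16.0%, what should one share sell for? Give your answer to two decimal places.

Deferred-dividend DDM. At t=5 the remaining stream is a growing perpetuity with first payment D_6 = 5.67.
V_5 = D_6/(r−g) = 5.67/(0.16−0.0608) = 57.1573
P₀ = V_5/(1+r)^5 = 57.1573/(1+0.16)^5 = 27.2133

A$27.21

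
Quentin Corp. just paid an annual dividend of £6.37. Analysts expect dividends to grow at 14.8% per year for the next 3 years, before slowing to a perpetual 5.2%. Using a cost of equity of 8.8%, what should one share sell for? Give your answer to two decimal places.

£239.97

Two-stage DDM. Project D₁…D_3 at 0.148, terminal growth 0.052, discount at r = 0.088.
D_1 = 7.3128
D_2 = 8.3950
D_3 = 9.6375
Terminal value at t=3: TV = D_4/(r−g) = 10.1387/(0.088−0.052) = 281.6296
P₀ = 7.3128/(1+0.088)^1 + 8.3950/(1+0.088)^2 + 9.6375/(1+0.088)^3 + 281.6296/(1+0.088)^3 = 239.9675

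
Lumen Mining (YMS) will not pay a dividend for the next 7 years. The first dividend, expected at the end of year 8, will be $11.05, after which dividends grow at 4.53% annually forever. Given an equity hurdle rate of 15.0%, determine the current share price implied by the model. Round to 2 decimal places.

Deferred-dividend DDM. At t=7 the remaining stream is a growing perpetuity with first payment D_8 = 11.05.
V_7 = D_8/(r−g) = 11.05/(0.15−0.0453) = 105.5396
P₀ = V_7/(1+r)^7 = 105.5396/(1+0.15)^7 = 39.6763

$39.68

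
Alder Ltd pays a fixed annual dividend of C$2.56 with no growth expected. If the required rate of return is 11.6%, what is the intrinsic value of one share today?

C$22.07

Zero-growth DDM (perpetuity): P₀ = D/r = 2.56 / 0.116 = 22.0690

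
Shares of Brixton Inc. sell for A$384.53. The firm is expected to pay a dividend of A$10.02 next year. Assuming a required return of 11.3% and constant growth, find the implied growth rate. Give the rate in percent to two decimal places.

From P₀ = D₁/(r − g), the implied growth is g = r − D₁/P₀.
g = 0.113 − 10.02/384.53 = 0.113 − 0.02606 = 0.08694

8.69%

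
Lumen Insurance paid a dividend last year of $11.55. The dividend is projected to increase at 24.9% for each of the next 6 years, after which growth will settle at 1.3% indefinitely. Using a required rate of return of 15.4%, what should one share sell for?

$225.63

Two-stage DDM. Project D₁…D_6 at 0.249, terminal growth 0.013, discount at r = 0.154.
D_1 = 14.4260
D_2 = 18.0180
D_3 = 22.5045
D_4 = 28.1081
D_5 = 35.1070
D_6 = 43.8487
Terminal value at t=6: TV = D_7/(r−g) = 44.4187/(0.154−0.013) = 315.0264
P₀ = 14.4260/(1+0.154)^1 + 18.0180/(1+0.154)^2 + 22.5045/(1+0.154)^3 + 28.1081/(1+0.154)^4 + 35.1070/(1+0.154)^5 + 43.8487/(1+0.154)^6 + 315.0264/(1+0.154)^6 = 225.6304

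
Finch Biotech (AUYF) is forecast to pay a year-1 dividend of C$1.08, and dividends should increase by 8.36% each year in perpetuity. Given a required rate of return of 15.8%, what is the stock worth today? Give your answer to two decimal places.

C$14.52

Gordon growth model: P₀ = D₁/(r − g), with D₁ = 1.08 given directly.
P₀ = 1.0800 / (0.158 − 0.0836) = 1.0800 / 0.0744 = 14.5161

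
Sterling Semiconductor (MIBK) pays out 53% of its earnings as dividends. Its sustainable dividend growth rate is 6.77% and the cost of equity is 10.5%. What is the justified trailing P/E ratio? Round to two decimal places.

15.17

Justified trailing P/E = b(1+g)/(r−g) = 0.53×(1+0.0677)/(0.105−0.0677) = 15.1711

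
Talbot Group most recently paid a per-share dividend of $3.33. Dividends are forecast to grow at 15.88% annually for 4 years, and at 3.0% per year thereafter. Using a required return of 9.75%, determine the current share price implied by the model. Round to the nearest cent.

$78.44

Two-stage DDM. Project D₁…D_4 at 0.1588, terminal growth 0.03, discount at r = 0.0975.
D_1 = 3.8588
D_2 = 4.4716
D_3 = 5.1817
D_4 = 6.0045
Terminal value at t=4: TV = D_5/(r−g) = 6.1847/(0.0975−0.03) = 91.6245
P₀ = 3.8588/(1+0.0975)^1 + 4.4716/(1+0.0975)^2 + 5.1817/(1+0.0975)^3 + 6.0045/(1+0.0975)^4 + 91.6245/(1+0.0975)^4 = 78.4397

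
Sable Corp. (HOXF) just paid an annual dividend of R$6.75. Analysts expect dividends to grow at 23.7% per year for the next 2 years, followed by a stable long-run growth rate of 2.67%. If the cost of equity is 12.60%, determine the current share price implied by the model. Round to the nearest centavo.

Two-stage DDM. Project D₁…D_2 at 0.237, terminal growth 0.0267, discount at r = 0.126.
D_1 = 8.3498
D_2 = 10.3286
Terminal value at t=2: TV = D_3/(r−g) = 10.6044/(0.126−0.0267) = 106.7917
P₀ = 8.3498/(1+0.126)^1 + 10.3286/(1+0.126)^2 + 106.7917/(1+0.126)^2 = 99.7906

R$99.79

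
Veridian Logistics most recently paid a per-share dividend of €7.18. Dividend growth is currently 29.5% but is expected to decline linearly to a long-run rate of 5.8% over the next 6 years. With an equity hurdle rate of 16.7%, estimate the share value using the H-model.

H-model: P₀ = D₀[(1+g_L) + H(g_S−g_L)]/(r−g_L), with H = 6/2 = 3.
P₀ = 7.18 × [(1+0.058) + 3×(0.295−0.058)] / (0.167−0.058)
   = 7.18 × 1.7690 / 0.109 = 116.5268

€116.53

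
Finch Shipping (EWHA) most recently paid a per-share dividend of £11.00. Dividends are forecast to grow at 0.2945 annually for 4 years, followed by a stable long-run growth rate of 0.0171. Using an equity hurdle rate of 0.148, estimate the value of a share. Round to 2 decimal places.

Two-stage DDM. Project D₁…D_4 at 0.2945, terminal growth 0.0171, discount at r = 0.148.
D_1 = 14.2395
D_2 = 18.4330
D_3 = 23.8616
D_4 = 30.8888
Terminal value at t=4: TV = D_5/(r−g) = 31.4170/(0.148−0.0171) = 240.0076
P₀ = 14.2395/(1+0.148)^1 + 18.4330/(1+0.148)^2 + 23.8616/(1+0.148)^3 + 30.8888/(1+0.148)^4 + 240.0076/(1+0.148)^4 = 198.1299

£198.13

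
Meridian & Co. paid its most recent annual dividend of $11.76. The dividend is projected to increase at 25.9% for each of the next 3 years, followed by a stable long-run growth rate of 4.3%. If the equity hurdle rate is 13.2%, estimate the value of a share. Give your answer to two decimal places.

Two-stage DDM. Project D₁…D_3 at 0.259, terminal growth 0.043, discount at r = 0.132.
D_1 = 14.8058
D_2 = 18.6406
D_3 = 23.4685
Terminal value at t=3: TV = D_4/(r−g) = 24.4776/(0.132−0.043) = 275.0292
P₀ = 14.8058/(1+0.132)^1 + 18.6406/(1+0.132)^2 + 23.4685/(1+0.132)^3 + 275.0292/(1+0.132)^3 = 233.4054

$233.41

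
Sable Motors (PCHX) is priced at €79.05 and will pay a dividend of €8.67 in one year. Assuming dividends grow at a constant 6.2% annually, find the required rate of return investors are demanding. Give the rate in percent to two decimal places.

Rearranging the constant-growth DDM: r = D₁/P₀ + g.
r = 8.6700 / 79.05 + 0.062 = 0.10968 + 0.062 = 0.17168

17.17%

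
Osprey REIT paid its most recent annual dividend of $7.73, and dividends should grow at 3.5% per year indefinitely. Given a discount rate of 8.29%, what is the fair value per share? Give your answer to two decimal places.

$167.03

Gordon growth model: P₀ = D₁/(r − g). D₁ = 7.73 × (1 + 0.035) = 8.0006.
P₀ = 8.0006 / (0.0829 − 0.035) = 8.0006 / 0.0479 = 167.0261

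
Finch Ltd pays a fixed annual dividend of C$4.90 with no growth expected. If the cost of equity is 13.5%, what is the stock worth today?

Zero-growth DDM (perpetuity): P₀ = D/r = 4.90 / 0.135 = 36.2963

C$36.30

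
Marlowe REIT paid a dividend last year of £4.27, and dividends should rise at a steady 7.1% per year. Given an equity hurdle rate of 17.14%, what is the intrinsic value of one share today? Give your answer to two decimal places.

£45.55

Gordon growth model: P₀ = D₁/(r − g). D₁ = 4.27 × (1 + 0.071) = 4.5732.
P₀ = 4.5732 / (0.1714 − 0.071) = 4.5732 / 0.1004 = 45.5495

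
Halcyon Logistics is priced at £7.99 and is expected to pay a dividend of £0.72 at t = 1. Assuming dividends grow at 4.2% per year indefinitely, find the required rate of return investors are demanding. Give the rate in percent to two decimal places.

13.21%

Rearranging the constant-growth DDM: r = D₁/P₀ + g.
r = 0.7200 / 7.99 + 0.042 = 0.09011 + 0.042 = 0.13211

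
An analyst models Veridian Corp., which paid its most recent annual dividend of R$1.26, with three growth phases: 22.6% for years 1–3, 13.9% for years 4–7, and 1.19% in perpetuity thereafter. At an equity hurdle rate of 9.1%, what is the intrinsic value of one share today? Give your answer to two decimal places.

Three-stage DDM. Project D₁…D_7; terminal Gordon value at t=7 with g = 0.0119; discount at r = 0.091.
D_1 = 1.5448
D_2 = 1.8939
D_3 = 2.3219
D_4 = 2.6446
D_5 = 3.0122
D_6 = 3.4309
D_7 = 3.9078
TV_7 = 3.9543/(0.091−0.0119) = 49.9917
P₀ = Σ Dₜ/(1+r)ᵗ + TV_7/(1+r)^7 = 39.9413

R$39.94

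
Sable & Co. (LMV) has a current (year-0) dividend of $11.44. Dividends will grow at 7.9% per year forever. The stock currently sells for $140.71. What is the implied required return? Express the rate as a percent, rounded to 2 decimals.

Rearranging the constant-growth DDM: r = D₁/P₀ + g.
D₁ = 11.44 × (1 + 0.079) = 12.3438.
r = 12.3438 / 140.71 + 0.079 = 0.08772 + 0.079 = 0.16672

16.67%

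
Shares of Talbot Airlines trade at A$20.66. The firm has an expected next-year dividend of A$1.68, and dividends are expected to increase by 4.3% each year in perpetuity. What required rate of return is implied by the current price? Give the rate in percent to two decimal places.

Rearranging the constant-growth DDM: r = D₁/P₀ + g.
r = 1.6800 / 20.66 + 0.043 = 0.08132 + 0.043 = 0.12432

12.43%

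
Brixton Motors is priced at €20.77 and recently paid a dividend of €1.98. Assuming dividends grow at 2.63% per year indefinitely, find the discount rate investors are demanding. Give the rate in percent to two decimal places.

Rearranging the constant-growth DDM: r = D₁/P₀ + g.
D₁ = 1.98 × (1 + 0.0263) = 2.0321.
r = 2.0321 / 20.77 + 0.0263 = 0.09784 + 0.0263 = 0.12414

12.41%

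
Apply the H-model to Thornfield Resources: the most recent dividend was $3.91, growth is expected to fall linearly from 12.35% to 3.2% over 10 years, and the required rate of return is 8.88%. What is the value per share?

H-model: P₀ = D₀[(1+g_L) + H(g_S−g_L)]/(r−g_L), with H = 10/2 = 5.
P₀ = 3.91 × [(1+0.032) + 5×(0.1235−0.032)] / (0.0888−0.032)
   = 3.91 × 1.4895 / 0.0568 = 102.5342

$102.53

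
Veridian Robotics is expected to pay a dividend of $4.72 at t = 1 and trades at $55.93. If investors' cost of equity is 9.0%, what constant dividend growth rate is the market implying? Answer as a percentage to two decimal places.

From P₀ = D₁/(r − g), the implied growth is g = r − D₁/P₀.
g = 0.09 − 4.72/55.93 = 0.09 − 0.08439 = 0.00561

0.56%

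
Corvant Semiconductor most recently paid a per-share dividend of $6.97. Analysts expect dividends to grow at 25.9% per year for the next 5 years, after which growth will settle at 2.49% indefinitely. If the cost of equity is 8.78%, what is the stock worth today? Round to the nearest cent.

$291.05

Two-stage DDM. Project D₁…D_5 at 0.259, terminal growth 0.0249, discount at r = 0.0878.
D_1 = 8.7752
D_2 = 11.0480
D_3 = 13.9095
D_4 = 17.5120
D_5 = 22.0476
Terminal value at t=5: TV = D_6/(r−g) = 22.5966/(0.0878−0.0249) = 359.2463
P₀ = 8.7752/(1+0.0878)^1 + 11.0480/(1+0.0878)^2 + 13.9095/(1+0.0878)^3 + 17.5120/(1+0.0878)^4 + 22.0476/(1+0.0878)^5 + 359.2463/(1+0.0878)^5 = 291.0470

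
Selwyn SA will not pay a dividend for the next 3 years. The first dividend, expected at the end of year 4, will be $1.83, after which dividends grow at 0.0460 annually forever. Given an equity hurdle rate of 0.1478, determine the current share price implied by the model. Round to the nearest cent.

Deferred-dividend DDM. At t=3 the remaining stream is a growing perpetuity with first payment D_4 = 1.83.
V_3 = D_4/(r−g) = 1.83/(0.1478−0.046) = 17.9764
P₀ = V_3/(1+r)^3 = 17.9764/(1+0.1478)^3 = 11.8879

$11.89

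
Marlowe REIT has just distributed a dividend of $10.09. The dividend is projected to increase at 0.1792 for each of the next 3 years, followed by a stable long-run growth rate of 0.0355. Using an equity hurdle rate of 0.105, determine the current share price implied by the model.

$217.22

Two-stage DDM. Project D₁…D_3 at 0.1792, terminal growth 0.0355, discount at r = 0.105.
D_1 = 11.8981
D_2 = 14.0303
D_3 = 16.5445
Terminal value at t=3: TV = D_4/(r−g) = 17.1318/(0.105−0.0355) = 246.5011
P₀ = 11.8981/(1+0.105)^1 + 14.0303/(1+0.105)^2 + 16.5445/(1+0.105)^3 + 246.5011/(1+0.105)^3 = 217.2175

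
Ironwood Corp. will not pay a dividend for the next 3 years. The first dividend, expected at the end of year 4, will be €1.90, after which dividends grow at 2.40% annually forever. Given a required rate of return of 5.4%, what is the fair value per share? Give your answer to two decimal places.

€54.09

Deferred-dividend DDM. At t=3 the remaining stream is a growing perpetuity with first payment D_4 = 1.90.
V_3 = D_4/(r−g) = 1.90/(0.054−0.024) = 63.3333
P₀ = V_3/(1+r)^3 = 63.3333/(1+0.054)^3 = 54.0892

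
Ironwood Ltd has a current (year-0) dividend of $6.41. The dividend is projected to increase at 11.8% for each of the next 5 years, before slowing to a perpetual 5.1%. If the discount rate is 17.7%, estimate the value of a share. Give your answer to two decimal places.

$68.88

Two-stage DDM. Project D₁…D_5 at 0.118, terminal growth 0.051, discount at r = 0.177.
D_1 = 7.1664
D_2 = 8.0120
D_3 = 8.9574
D_4 = 10.0144
D_5 = 11.1961
Terminal value at t=5: TV = D_6/(r−g) = 11.7671/(0.177−0.051) = 93.3898
P₀ = 7.1664/(1+0.177)^1 + 8.0120/(1+0.177)^2 + 8.9574/(1+0.177)^3 + 10.0144/(1+0.177)^4 + 11.1961/(1+0.177)^5 + 93.3898/(1+0.177)^5 = 68.8849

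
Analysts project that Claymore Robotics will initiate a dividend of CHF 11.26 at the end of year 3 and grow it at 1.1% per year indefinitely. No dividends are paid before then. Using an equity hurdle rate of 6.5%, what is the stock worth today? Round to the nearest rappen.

CHF 183.84

Deferred-dividend DDM. At t=2 the remaining stream is a growing perpetuity with first payment D_3 = 11.26.
V_2 = D_3/(r−g) = 11.26/(0.065−0.011) = 208.5185
P₀ = V_2/(1+r)^2 = 208.5185/(1+0.065)^2 = 183.8423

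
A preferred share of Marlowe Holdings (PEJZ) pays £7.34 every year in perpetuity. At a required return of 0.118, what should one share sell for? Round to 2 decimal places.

£62.20

Zero-growth DDM (perpetuity): P₀ = D/r = 7.34 / 0.118 = 62.2034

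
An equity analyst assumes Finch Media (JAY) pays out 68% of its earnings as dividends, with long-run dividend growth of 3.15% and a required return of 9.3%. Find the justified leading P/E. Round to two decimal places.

Justified leading P/E = b/(r−g) = 0.68/(0.093−0.0315) = 11.0569

11.06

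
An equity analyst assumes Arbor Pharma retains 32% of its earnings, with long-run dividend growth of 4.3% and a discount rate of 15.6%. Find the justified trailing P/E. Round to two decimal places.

6.28

Payout ratio b = 1 − 0.32 = 0.68.
Justified trailing P/E = b(1+g)/(r−g) = 0.68×(1+0.043)/(0.156−0.043) = 6.2765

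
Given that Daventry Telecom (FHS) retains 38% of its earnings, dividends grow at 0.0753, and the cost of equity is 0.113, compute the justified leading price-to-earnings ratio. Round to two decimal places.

16.45

Payout ratio b = 1 − 0.38 = 0.62.
Justified leading P/E = b/(r−g) = 0.62/(0.113−0.0753) = 16.4456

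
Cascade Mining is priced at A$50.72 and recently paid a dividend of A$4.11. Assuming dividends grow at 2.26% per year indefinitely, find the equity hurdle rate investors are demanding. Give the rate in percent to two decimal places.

10.55%

Rearranging the constant-growth DDM: r = D₁/P₀ + g.
D₁ = 4.11 × (1 + 0.0226) = 4.2029.
r = 4.2029 / 50.72 + 0.0226 = 0.08286 + 0.0226 = 0.10546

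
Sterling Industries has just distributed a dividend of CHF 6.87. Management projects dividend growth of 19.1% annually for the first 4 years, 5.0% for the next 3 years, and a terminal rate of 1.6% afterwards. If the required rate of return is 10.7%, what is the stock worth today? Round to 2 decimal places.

Three-stage DDM. Project D₁…D_7; terminal Gordon value at t=7 with g = 0.016; discount at r = 0.107.
D_1 = 8.1822
D_2 = 9.7450
D_3 = 11.6063
D_4 = 13.8230
D_5 = 14.5142
D_6 = 15.2399
D_7 = 16.0019
TV_7 = 16.2579/(0.107−0.016) = 178.6586
P₀ = Σ Dₜ/(1+r)ᵗ + TV_7/(1+r)^7 = 145.6689

CHF 145.67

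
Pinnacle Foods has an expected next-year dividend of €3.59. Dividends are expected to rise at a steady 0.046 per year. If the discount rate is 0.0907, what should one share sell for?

Gordon growth model: P₀ = D₁/(r − g), with D₁ = 3.59 given directly.
P₀ = 3.5900 / (0.0907 − 0.046) = 3.5900 / 0.0447 = 80.3132

€80.31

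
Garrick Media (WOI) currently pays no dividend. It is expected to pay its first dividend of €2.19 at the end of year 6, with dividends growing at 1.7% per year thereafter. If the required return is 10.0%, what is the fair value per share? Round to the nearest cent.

€16.38

Deferred-dividend DDM. At t=5 the remaining stream is a growing perpetuity with first payment D_6 = 2.19.
V_5 = D_6/(r−g) = 2.19/(0.1−0.017) = 26.3855
P₀ = V_5/(1+r)^5 = 26.3855/(1+0.1)^5 = 16.3833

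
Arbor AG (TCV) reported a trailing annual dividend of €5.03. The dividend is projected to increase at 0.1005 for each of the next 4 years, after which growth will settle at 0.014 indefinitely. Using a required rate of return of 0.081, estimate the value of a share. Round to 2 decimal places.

€102.81

Two-stage DDM. Project D₁…D_4 at 0.1005, terminal growth 0.014, discount at r = 0.081.
D_1 = 5.5355
D_2 = 6.0918
D_3 = 6.7041
D_4 = 7.3778
Terminal value at t=4: TV = D_5/(r−g) = 7.4811/(0.081−0.014) = 111.6584
P₀ = 5.5355/(1+0.081)^1 + 6.0918/(1+0.081)^2 + 6.7041/(1+0.081)^3 + 7.3778/(1+0.081)^4 + 111.6584/(1+0.081)^4 = 102.8128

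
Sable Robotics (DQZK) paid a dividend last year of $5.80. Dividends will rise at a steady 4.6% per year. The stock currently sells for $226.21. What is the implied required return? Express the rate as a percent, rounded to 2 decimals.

7.28%

Rearranging the constant-growth DDM: r = D₁/P₀ + g.
D₁ = 5.80 × (1 + 0.046) = 6.0668.
r = 6.0668 / 226.21 + 0.046 = 0.02682 + 0.046 = 0.07282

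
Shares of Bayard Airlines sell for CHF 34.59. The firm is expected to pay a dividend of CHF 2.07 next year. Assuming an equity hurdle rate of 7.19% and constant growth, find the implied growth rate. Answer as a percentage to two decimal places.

1.21%

From P₀ = D₁/(r − g), the implied growth is g = r − D₁/P₀.
g = 0.0719 − 2.07/34.59 = 0.0719 − 0.05984 = 0.01206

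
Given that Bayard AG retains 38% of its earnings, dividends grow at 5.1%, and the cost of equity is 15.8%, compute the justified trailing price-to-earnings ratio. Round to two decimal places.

Payout ratio b = 1 − 0.38 = 0.62.
Justified trailing P/E = b(1+g)/(r−g) = 0.62×(1+0.051)/(0.158−0.051) = 6.0899

6.09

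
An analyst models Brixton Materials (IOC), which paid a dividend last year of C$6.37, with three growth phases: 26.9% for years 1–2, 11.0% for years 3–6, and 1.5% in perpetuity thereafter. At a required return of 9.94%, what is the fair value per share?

C$156.67

Three-stage DDM. Project D₁…D_6; terminal Gordon value at t=6 with g = 0.015; discount at r = 0.0994.
D_1 = 8.0835
D_2 = 10.2580
D_3 = 11.3864
D_4 = 12.6389
D_5 = 14.0292
D_6 = 15.5724
TV_6 = 15.8060/(0.0994−0.015) = 187.2743
P₀ = Σ Dₜ/(1+r)ᵗ + TV_6/(1+r)^6 = 156.6717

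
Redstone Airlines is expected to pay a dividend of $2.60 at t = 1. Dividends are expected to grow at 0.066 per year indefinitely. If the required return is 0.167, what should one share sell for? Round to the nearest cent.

Gordon growth model: P₀ = D₁/(r − g), with D₁ = 2.60 given directly.
P₀ = 2.6000 / (0.167 − 0.066) = 2.6000 / 0.101 = 25.7426

$25.74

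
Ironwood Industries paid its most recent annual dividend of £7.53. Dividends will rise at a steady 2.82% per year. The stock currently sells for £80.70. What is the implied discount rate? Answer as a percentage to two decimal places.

12.41%

Rearranging the constant-growth DDM: r = D₁/P₀ + g.
D₁ = 7.53 × (1 + 0.0282) = 7.7423.
r = 7.7423 / 80.70 + 0.0282 = 0.09594 + 0.0282 = 0.12414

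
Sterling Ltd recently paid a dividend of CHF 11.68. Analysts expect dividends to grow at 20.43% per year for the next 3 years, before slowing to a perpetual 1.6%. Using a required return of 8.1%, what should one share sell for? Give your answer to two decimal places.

Two-stage DDM. Project D₁…D_3 at 0.2043, terminal growth 0.016, discount at r = 0.081.
D_1 = 14.0662
D_2 = 16.9400
D_3 = 20.4008
Terminal value at t=3: TV = D_4/(r−g) = 20.7272/(0.081−0.016) = 318.8800
P₀ = 14.0662/(1+0.081)^1 + 16.9400/(1+0.081)^2 + 20.4008/(1+0.081)^3 + 318.8800/(1+0.081)^3 = 296.0939

CHF 296.09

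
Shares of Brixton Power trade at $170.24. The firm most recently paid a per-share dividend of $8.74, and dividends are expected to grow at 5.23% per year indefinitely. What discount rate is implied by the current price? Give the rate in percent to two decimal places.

Rearranging the constant-growth DDM: r = D₁/P₀ + g.
D₁ = 8.74 × (1 + 0.0523) = 9.1971.
r = 9.1971 / 170.24 + 0.0523 = 0.05402 + 0.0523 = 0.10632

10.63%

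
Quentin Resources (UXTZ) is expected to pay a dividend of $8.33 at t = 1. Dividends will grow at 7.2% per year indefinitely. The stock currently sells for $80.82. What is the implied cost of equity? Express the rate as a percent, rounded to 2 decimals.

17.51%

Rearranging the constant-growth DDM: r = D₁/P₀ + g.
r = 8.3300 / 80.82 + 0.072 = 0.10307 + 0.072 = 0.17507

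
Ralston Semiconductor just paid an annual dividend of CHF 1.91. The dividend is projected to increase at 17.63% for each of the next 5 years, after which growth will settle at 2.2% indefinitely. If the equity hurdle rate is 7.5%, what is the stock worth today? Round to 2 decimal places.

Two-stage DDM. Project D₁…D_5 at 0.1763, terminal growth 0.022, discount at r = 0.075.
D_1 = 2.2467
D_2 = 2.6428
D_3 = 3.1088
D_4 = 3.6568
D_5 = 4.3015
Terminal value at t=5: TV = D_6/(r−g) = 4.3962/(0.075−0.022) = 82.9467
P₀ = 2.2467/(1+0.075)^1 + 2.6428/(1+0.075)^2 + 3.1088/(1+0.075)^3 + 3.6568/(1+0.075)^4 + 4.3015/(1+0.075)^5 + 82.9467/(1+0.075)^5 = 70.3911

CHF 70.39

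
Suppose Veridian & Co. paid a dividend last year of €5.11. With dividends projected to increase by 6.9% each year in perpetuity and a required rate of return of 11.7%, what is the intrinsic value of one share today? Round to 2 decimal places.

€113.80

Gordon growth model: P₀ = D₁/(r − g). D₁ = 5.11 × (1 + 0.069) = 5.4626.
P₀ = 5.4626 / (0.117 − 0.069) = 5.4626 / 0.048 = 113.8040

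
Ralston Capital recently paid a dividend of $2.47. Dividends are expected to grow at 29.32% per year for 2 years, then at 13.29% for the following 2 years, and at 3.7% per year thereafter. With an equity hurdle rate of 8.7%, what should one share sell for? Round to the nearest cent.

Three-stage DDM. Project D₁…D_4; terminal Gordon value at t=4 with g = 0.037; discount at r = 0.087.
D_1 = 3.1942
D_2 = 4.1307
D_3 = 4.6797
D_4 = 5.3017
TV_4 = 5.4978/(0.087−0.037) = 109.9563
P₀ = Σ Dₜ/(1+r)ᵗ + TV_4/(1+r)^4 = 92.6349

$92.63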